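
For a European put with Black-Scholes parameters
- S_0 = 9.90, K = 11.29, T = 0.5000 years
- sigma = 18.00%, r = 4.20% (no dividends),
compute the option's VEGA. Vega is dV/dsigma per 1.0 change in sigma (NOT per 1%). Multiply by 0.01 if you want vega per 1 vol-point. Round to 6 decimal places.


Answer: Vega = 2.022086

Derivation:
d1 = -0.8036081658; d2 = -0.9308873864
phi(d1) = 0.2888546741; exp(-qT) = 1.0000000000; exp(-rT) = 0.9792189646
Vega = S * exp(-qT) * phi(d1) * sqrt(T) = 9.9000 * 1.0000000000 * 0.2888546741 * 0.7071067812 = 2.022086


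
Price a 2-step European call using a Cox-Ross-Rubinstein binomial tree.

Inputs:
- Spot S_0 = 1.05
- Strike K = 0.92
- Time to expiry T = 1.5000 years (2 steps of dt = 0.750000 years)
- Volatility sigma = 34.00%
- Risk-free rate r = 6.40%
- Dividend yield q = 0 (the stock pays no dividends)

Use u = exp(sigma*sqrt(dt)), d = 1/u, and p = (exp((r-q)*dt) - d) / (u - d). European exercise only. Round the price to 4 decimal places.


dt = T/N = 0.750000
u = exp(sigma*sqrt(dt)) = 1.342386; d = 1/u = 0.744942
p = (exp((r-q)*dt) - d) / (u - d) = 0.509217
Discount per step: exp(-r*dt) = 0.953134
Stock lattice S(k, i) with i counting down-moves:
  k=0: S(0,0) = 1.0500
  k=1: S(1,0) = 1.4095; S(1,1) = 0.7822
  k=2: S(2,0) = 1.8921; S(2,1) = 1.0500; S(2,2) = 0.5827
Terminal payoffs V(N, i) = max(S_T - K, 0):
  V(2,0) = 0.972100; V(2,1) = 0.130000; V(2,2) = 0.000000
Backward induction: V(k, i) = exp(-r*dt) * [p * V(k+1, i) + (1-p) * V(k+1, i+1)].
  V(1,0) = exp(-r*dt) * [p*0.972100 + (1-p)*0.130000] = 0.532622
  V(1,1) = exp(-r*dt) * [p*0.130000 + (1-p)*0.000000] = 0.063096
  V(0,0) = exp(-r*dt) * [p*0.532622 + (1-p)*0.063096] = 0.288024

Answer: Price = V(0,0) = 0.2880


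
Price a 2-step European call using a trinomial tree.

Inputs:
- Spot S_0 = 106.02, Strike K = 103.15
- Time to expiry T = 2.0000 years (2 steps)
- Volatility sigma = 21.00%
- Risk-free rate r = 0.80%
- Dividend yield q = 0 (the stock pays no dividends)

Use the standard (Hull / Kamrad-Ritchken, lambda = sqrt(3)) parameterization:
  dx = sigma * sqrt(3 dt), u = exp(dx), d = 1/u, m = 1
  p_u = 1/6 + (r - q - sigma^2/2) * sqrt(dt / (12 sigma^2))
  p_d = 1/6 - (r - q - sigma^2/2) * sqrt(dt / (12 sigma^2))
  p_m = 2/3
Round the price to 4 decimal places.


dt = T/N = 1.000000; dx = sigma*sqrt(3*dt) = 0.363731
u = exp(dx) = 1.438687; d = 1/u = 0.695078
p_u = 0.147353, p_m = 0.666667, p_d = 0.185980
Discount per step: exp(-r*dt) = 0.992032
Stock lattice S(k, j) with j the centered position index:
  k=0: S(0,+0) = 106.0200
  k=1: S(1,-1) = 73.6922; S(1,+0) = 106.0200; S(1,+1) = 152.5296
  k=2: S(2,-2) = 51.2219; S(2,-1) = 73.6922; S(2,+0) = 106.0200; S(2,+1) = 152.5296; S(2,+2) = 219.4422
Terminal payoffs V(N, j) = max(S_T - K, 0):
  V(2,-2) = 0.000000; V(2,-1) = 0.000000; V(2,+0) = 2.870000; V(2,+1) = 49.379562; V(2,+2) = 116.292249
Backward induction: V(k, j) = exp(-r*dt) * [p_u * V(k+1, j+1) + p_m * V(k+1, j) + p_d * V(k+1, j-1)]
  V(1,-1) = exp(-r*dt) * [p_u*2.870000 + p_m*0.000000 + p_d*0.000000] = 0.419533
  V(1,+0) = exp(-r*dt) * [p_u*49.379562 + p_m*2.870000 + p_d*0.000000] = 9.116333
  V(1,+1) = exp(-r*dt) * [p_u*116.292249 + p_m*49.379562 + p_d*2.870000] = 50.186373
  V(0,+0) = exp(-r*dt) * [p_u*50.186373 + p_m*9.116333 + p_d*0.419533] = 13.442716

Answer: Price = V(0,0) = 13.4427


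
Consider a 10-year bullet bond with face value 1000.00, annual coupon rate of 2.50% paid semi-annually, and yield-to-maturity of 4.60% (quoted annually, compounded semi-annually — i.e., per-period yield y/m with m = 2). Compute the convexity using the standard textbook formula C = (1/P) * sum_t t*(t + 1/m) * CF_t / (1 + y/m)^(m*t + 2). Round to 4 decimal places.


Coupon per period c = face * coupon_rate / m = 12.500000
Periods per year m = 2; per-period yield y/m = 0.023000
Number of cashflows N = 20
Cashflows (t years, CF_t, discount factor 1/(1+y/m)^(m*t), PV):
  t = 0.5000: CF_t = 12.500000, DF = 0.977517, PV = 12.218964
  t = 1.0000: CF_t = 12.500000, DF = 0.955540, PV = 11.944246
  t = 1.5000: CF_t = 12.500000, DF = 0.934056, PV = 11.675705
  t = 2.0000: CF_t = 12.500000, DF = 0.913056, PV = 11.413201
  t = 2.5000: CF_t = 12.500000, DF = 0.892528, PV = 11.156600
  t = 3.0000: CF_t = 12.500000, DF = 0.872461, PV = 10.905767
  t = 3.5000: CF_t = 12.500000, DF = 0.852846, PV = 10.660574
  t = 4.0000: CF_t = 12.500000, DF = 0.833671, PV = 10.420893
  t = 4.5000: CF_t = 12.500000, DF = 0.814928, PV = 10.186601
  t = 5.0000: CF_t = 12.500000, DF = 0.796606, PV = 9.957577
  t = 5.5000: CF_t = 12.500000, DF = 0.778696, PV = 9.733702
  t = 6.0000: CF_t = 12.500000, DF = 0.761189, PV = 9.514860
  t = 6.5000: CF_t = 12.500000, DF = 0.744075, PV = 9.300939
  t = 7.0000: CF_t = 12.500000, DF = 0.727346, PV = 9.091827
  t = 7.5000: CF_t = 12.500000, DF = 0.710993, PV = 8.887416
  t = 8.0000: CF_t = 12.500000, DF = 0.695008, PV = 8.687601
  t = 8.5000: CF_t = 12.500000, DF = 0.679382, PV = 8.492279
  t = 9.0000: CF_t = 12.500000, DF = 0.664108, PV = 8.301348
  t = 9.5000: CF_t = 12.500000, DF = 0.649177, PV = 8.114709
  t = 10.0000: CF_t = 1012.500000, DF = 0.634581, PV = 642.513649
Price P = sum_t PV_t = 833.178457
Convexity numerator sum_t t*(t + 1/m) * CF_t / (1+y/m)^(m*t + 2):
  t = 0.5000: term = 5.837852
  t = 1.0000: term = 17.119802
  t = 1.5000: term = 33.469799
  t = 2.0000: term = 54.528834
  t = 2.5000: term = 79.954303
  t = 3.0000: term = 109.419378
  t = 3.5000: term = 142.612419
  t = 4.0000: term = 179.236387
  t = 4.5000: term = 219.008293
  t = 5.0000: term = 261.658654
  t = 5.5000: term = 306.930972
  t = 6.0000: term = 354.581235
  t = 6.5000: term = 404.377426
  t = 7.0000: term = 456.099060
  t = 7.5000: term = 509.536724
  t = 8.0000: term = 564.491646
  t = 8.5000: term = 620.775270
  t = 9.0000: term = 678.208851
  t = 9.5000: term = 736.623060
  t = 10.0000: term = 64464.465972
Convexity = (1/P) * sum = 70198.935937 / 833.178457 = 84.254382

Answer: Convexity = 84.2544


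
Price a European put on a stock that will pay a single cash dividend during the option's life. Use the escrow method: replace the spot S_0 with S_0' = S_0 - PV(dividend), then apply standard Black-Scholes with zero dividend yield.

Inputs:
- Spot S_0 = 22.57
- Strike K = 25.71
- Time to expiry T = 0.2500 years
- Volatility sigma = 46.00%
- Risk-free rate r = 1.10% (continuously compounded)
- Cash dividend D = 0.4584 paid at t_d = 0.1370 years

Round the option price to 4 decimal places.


Answer: Price = 4.3841

Derivation:
PV(D) = D * exp(-r * t_d) = 0.4584 * 0.99849413 = 0.45770971
S_0' = S_0 - PV(D) = 22.5700 - 0.45770971 = 22.11229029
d1 = (ln(S_0'/K) + (r + sigma^2/2)*T) / (sigma*sqrt(T)) = -0.52846281
d2 = d1 - sigma*sqrt(T) = -0.75846281
exp(-rT) = 0.99725378
N(-d1) = 0.70141092; N(-d2) = 0.77591301
P = K * exp(-rT) * N(-d2) - S_0' * N(-d1) = 25.7100 * 0.99725378 * 0.77591301 - 22.11229029 * 0.70141092 = 4.3841


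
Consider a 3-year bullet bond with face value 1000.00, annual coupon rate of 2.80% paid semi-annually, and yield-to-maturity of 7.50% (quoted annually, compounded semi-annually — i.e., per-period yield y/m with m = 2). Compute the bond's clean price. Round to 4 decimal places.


Coupon per period c = face * coupon_rate / m = 14.000000
Periods per year m = 2; per-period yield y/m = 0.037500
Number of cashflows N = 6
Cashflows (t years, CF_t, discount factor 1/(1+y/m)^(m*t), PV):
  t = 0.5000: CF_t = 14.000000, DF = 0.963855, PV = 13.493976
  t = 1.0000: CF_t = 14.000000, DF = 0.929017, PV = 13.006242
  t = 1.5000: CF_t = 14.000000, DF = 0.895438, PV = 12.536137
  t = 2.0000: CF_t = 14.000000, DF = 0.863073, PV = 12.083023
  t = 2.5000: CF_t = 14.000000, DF = 0.831878, PV = 11.646288
  t = 3.0000: CF_t = 1014.000000, DF = 0.801810, PV = 813.035152
Price P = sum_t PV_t = 875.800817

Answer: Price = 875.8008


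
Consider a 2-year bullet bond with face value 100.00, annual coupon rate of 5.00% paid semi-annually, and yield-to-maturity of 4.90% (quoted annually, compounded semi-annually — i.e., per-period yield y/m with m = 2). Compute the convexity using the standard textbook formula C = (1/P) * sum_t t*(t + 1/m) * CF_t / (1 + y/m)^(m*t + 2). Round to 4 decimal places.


Coupon per period c = face * coupon_rate / m = 2.500000
Periods per year m = 2; per-period yield y/m = 0.024500
Number of cashflows N = 4
Cashflows (t years, CF_t, discount factor 1/(1+y/m)^(m*t), PV):
  t = 0.5000: CF_t = 2.500000, DF = 0.976086, PV = 2.440215
  t = 1.0000: CF_t = 2.500000, DF = 0.952744, PV = 2.381859
  t = 1.5000: CF_t = 2.500000, DF = 0.929960, PV = 2.324899
  t = 2.0000: CF_t = 102.500000, DF = 0.907721, PV = 93.041352
Price P = sum_t PV_t = 100.188325
Convexity numerator sum_t t*(t + 1/m) * CF_t / (1+y/m)^(m*t + 2):
  t = 0.5000: term = 1.162450
  t = 1.0000: term = 3.403952
  t = 1.5000: term = 6.645099
  t = 2.0000: term = 443.222800
Convexity = (1/P) * sum = 454.434301 / 100.188325 = 4.535801

Answer: Convexity = 4.5358


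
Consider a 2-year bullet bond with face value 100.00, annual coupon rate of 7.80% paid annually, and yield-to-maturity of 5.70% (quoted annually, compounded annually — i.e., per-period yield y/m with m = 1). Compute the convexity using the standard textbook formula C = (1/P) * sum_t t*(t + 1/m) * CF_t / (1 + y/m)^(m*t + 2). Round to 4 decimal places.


Answer: Convexity = 5.1160

Derivation:
Coupon per period c = face * coupon_rate / m = 7.800000
Periods per year m = 1; per-period yield y/m = 0.057000
Number of cashflows N = 2
Cashflows (t years, CF_t, discount factor 1/(1+y/m)^(m*t), PV):
  t = 1.0000: CF_t = 7.800000, DF = 0.946074, PV = 7.379376
  t = 2.0000: CF_t = 107.800000, DF = 0.895056, PV = 96.486996
Price P = sum_t PV_t = 103.866372
Convexity numerator sum_t t*(t + 1/m) * CF_t / (1+y/m)^(m*t + 2):
  t = 1.0000: term = 13.209903
  t = 2.0000: term = 518.167371
Convexity = (1/P) * sum = 531.377274 / 103.866372 = 5.115970


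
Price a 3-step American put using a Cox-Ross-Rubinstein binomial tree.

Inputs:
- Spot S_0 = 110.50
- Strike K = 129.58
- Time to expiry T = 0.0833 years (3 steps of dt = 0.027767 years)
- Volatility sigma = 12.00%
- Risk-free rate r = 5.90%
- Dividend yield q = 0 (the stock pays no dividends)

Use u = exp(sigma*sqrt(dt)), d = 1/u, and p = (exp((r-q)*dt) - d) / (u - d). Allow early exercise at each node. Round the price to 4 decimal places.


dt = T/N = 0.027767
u = exp(sigma*sqrt(dt)) = 1.020197; d = 1/u = 0.980203
p = (exp((r-q)*dt) - d) / (u - d) = 0.535996
Discount per step: exp(-r*dt) = 0.998363
Stock lattice S(k, i) with i counting down-moves:
  k=0: S(0,0) = 110.5000
  k=1: S(1,0) = 112.7318; S(1,1) = 108.3124
  k=2: S(2,0) = 115.0087; S(2,1) = 110.5000; S(2,2) = 106.1681
  k=3: S(3,0) = 117.3315; S(3,1) = 112.7318; S(3,2) = 108.3124; S(3,3) = 104.0662
Terminal payoffs V(N, i) = max(K - S_T, 0):
  V(3,0) = 12.248470; V(3,1) = 16.848203; V(3,2) = 21.267613; V(3,3) = 25.513770
Backward induction: V(k, i) = exp(-r*dt) * [p * V(k+1, i) + (1-p) * V(k+1, i+1)]; then take max(V_cont, immediate exercise) for American.
  V(2,0) = exp(-r*dt) * [p*12.248470 + (1-p)*16.848203] = 14.359221; exercise = 14.571330; V(2,0) = max -> 14.571330
  V(2,1) = exp(-r*dt) * [p*16.848203 + (1-p)*21.267613] = 18.867892; exercise = 19.080000; V(2,1) = max -> 19.080000
  V(2,2) = exp(-r*dt) * [p*21.267613 + (1-p)*25.513770] = 23.199809; exercise = 23.411918; V(2,2) = max -> 23.411918
  V(1,0) = exp(-r*dt) * [p*14.571330 + (1-p)*19.080000] = 16.636094; exercise = 16.848203; V(1,0) = max -> 16.848203
  V(1,1) = exp(-r*dt) * [p*19.080000 + (1-p)*23.411918] = 21.055505; exercise = 21.267613; V(1,1) = max -> 21.267613
  V(0,0) = exp(-r*dt) * [p*16.848203 + (1-p)*21.267613] = 18.867892; exercise = 19.080000; V(0,0) = max -> 19.080000

Answer: Price = V(0,0) = 19.0800


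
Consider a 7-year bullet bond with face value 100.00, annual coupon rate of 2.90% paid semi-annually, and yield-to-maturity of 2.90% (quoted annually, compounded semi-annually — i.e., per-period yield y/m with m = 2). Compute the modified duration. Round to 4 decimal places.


Answer: Modified duration = 6.2942

Derivation:
Coupon per period c = face * coupon_rate / m = 1.450000
Periods per year m = 2; per-period yield y/m = 0.014500
Number of cashflows N = 14
Cashflows (t years, CF_t, discount factor 1/(1+y/m)^(m*t), PV):
  t = 0.5000: CF_t = 1.450000, DF = 0.985707, PV = 1.429276
  t = 1.0000: CF_t = 1.450000, DF = 0.971619, PV = 1.408847
  t = 1.5000: CF_t = 1.450000, DF = 0.957732, PV = 1.388711
  t = 2.0000: CF_t = 1.450000, DF = 0.944043, PV = 1.368862
  t = 2.5000: CF_t = 1.450000, DF = 0.930550, PV = 1.349298
  t = 3.0000: CF_t = 1.450000, DF = 0.917250, PV = 1.330012
  t = 3.5000: CF_t = 1.450000, DF = 0.904140, PV = 1.311003
  t = 4.0000: CF_t = 1.450000, DF = 0.891217, PV = 1.292265
  t = 4.5000: CF_t = 1.450000, DF = 0.878479, PV = 1.273795
  t = 5.0000: CF_t = 1.450000, DF = 0.865923, PV = 1.255589
  t = 5.5000: CF_t = 1.450000, DF = 0.853547, PV = 1.237643
  t = 6.0000: CF_t = 1.450000, DF = 0.841347, PV = 1.219954
  t = 6.5000: CF_t = 1.450000, DF = 0.829322, PV = 1.202517
  t = 7.0000: CF_t = 101.450000, DF = 0.817469, PV = 82.932228
Price P = sum_t PV_t = 100.000000
First compute Macaulay numerator sum_t t * PV_t:
  t * PV_t at t = 0.5000: 0.714638
  t * PV_t at t = 1.0000: 1.408847
  t * PV_t at t = 1.5000: 2.083066
  t * PV_t at t = 2.0000: 2.737725
  t * PV_t at t = 2.5000: 3.373244
  t * PV_t at t = 3.0000: 3.990037
  t * PV_t at t = 3.5000: 4.588510
  t * PV_t at t = 4.0000: 5.169060
  t * PV_t at t = 4.5000: 5.732078
  t * PV_t at t = 5.0000: 6.277945
  t * PV_t at t = 5.5000: 6.807037
  t * PV_t at t = 6.0000: 7.319723
  t * PV_t at t = 6.5000: 7.816362
  t * PV_t at t = 7.0000: 580.525595
Macaulay duration D = 638.543867 / 100.000000 = 6.385439
Modified duration = D / (1 + y/m) = 6.385439 / (1 + 0.014500) = 6.294173


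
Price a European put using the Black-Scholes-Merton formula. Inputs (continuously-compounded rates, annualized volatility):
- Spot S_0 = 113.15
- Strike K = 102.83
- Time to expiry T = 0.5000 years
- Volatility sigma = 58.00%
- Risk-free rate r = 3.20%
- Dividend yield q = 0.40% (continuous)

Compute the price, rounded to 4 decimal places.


Answer: Price = 12.1402

Derivation:
d1 = (ln(S/K) + (r - q + 0.5*sigma^2) * T) / (sigma * sqrt(T)) = 0.47238935
d2 = d1 - sigma * sqrt(T) = 0.06226742
exp(-rT) = 0.98412732; exp(-qT) = 0.99800200
P = K * exp(-rT) * N(-d2) - S_0 * exp(-qT) * N(-d1)
N(-d1) = 0.31832445; N(-d2) = 0.47517494
P = 102.8300 * 0.98412732 * 0.47517494 - 113.1500 * 0.99800200 * 0.31832445 = 12.1402


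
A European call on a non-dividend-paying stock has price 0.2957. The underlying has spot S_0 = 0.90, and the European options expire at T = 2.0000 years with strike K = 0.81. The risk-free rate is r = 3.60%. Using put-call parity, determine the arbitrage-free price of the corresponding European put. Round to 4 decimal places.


Put-call parity: C - P = S_0 * exp(-qT) - K * exp(-rT).
S_0 * exp(-qT) = 0.9000 * 1.00000000 = 0.90000000
K * exp(-rT) = 0.8100 * 0.93053090 = 0.75373003
P = C - S*exp(-qT) + K*exp(-rT)
P = 0.2957 - 0.90000000 + 0.75373003 = 0.1494

Answer: Put price = 0.1494


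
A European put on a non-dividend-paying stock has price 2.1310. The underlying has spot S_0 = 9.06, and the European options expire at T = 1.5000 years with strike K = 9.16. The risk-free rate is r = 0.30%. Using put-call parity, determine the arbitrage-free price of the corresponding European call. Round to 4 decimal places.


Answer: Call price = 2.0721

Derivation:
Put-call parity: C - P = S_0 * exp(-qT) - K * exp(-rT).
S_0 * exp(-qT) = 9.0600 * 1.00000000 = 9.06000000
K * exp(-rT) = 9.1600 * 0.99551011 = 9.11887261
C = P + S*exp(-qT) - K*exp(-rT)
C = 2.1310 + 9.06000000 - 9.11887261 = 2.0721


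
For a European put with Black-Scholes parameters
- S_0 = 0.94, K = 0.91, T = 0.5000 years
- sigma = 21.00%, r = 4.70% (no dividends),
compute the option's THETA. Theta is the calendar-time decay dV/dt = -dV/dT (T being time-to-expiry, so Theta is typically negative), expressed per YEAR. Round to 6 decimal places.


Answer: Theta = -0.034379

Derivation:
d1 = 0.4509339529; d2 = 0.3024415289
phi(d1) = 0.3603753153; exp(-qT) = 1.0000000000; exp(-rT) = 0.9767739747
Theta = -S*exp(-qT)*phi(d1)*sigma/(2*sqrt(T)) + r*K*exp(-rT)*N(-d2) - q*S*exp(-qT)*N(-d1)
N(-d1) = 0.3260185759; N(-d2) = 0.3811577503; sqrt(T) = 0.7071067812
Term 1 = -0.9400 * 1.0000000000 * 0.3603753153 * 0.2100 / (2 * 0.7071067812) = -0.0503022239
Term 2 = 0.0470 * 0.9100 * 0.9767739747 * 0.3811577503 = 0.0159234836
Term 3 = 0 (no dividend yield, q = 0)
Theta = -0.0503022239 + (0.0159234836) + (0.0000000000) = -0.034379


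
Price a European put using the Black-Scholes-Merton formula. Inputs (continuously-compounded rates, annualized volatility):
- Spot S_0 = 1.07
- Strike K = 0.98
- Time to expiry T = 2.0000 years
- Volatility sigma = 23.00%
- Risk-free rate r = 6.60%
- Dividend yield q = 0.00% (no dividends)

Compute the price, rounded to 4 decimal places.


Answer: Price = 0.0461

Derivation:
d1 = (ln(S/K) + (r - q + 0.5*sigma^2) * T) / (sigma * sqrt(T)) = 0.83857132
d2 = d1 - sigma * sqrt(T) = 0.51330220
exp(-rT) = 0.87634100; exp(-qT) = 1.00000000
P = K * exp(-rT) * N(-d2) - S_0 * exp(-qT) * N(-d1)
N(-d1) = 0.20085495; N(-d2) = 0.30386997
P = 0.9800 * 0.87634100 * 0.30386997 - 1.0700 * 1.00000000 * 0.20085495 = 0.0461


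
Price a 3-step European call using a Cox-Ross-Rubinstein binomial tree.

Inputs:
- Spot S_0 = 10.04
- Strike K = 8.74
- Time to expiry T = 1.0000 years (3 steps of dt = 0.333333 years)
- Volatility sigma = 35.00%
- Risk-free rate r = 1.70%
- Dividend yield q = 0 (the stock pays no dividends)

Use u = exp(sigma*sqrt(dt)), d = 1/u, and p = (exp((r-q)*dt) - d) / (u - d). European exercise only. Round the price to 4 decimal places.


Answer: Price = V(0,0) = 2.1538

Derivation:
dt = T/N = 0.333333
u = exp(sigma*sqrt(dt)) = 1.223937; d = 1/u = 0.817036
p = (exp((r-q)*dt) - d) / (u - d) = 0.463619
Discount per step: exp(-r*dt) = 0.994349
Stock lattice S(k, i) with i counting down-moves:
  k=0: S(0,0) = 10.0400
  k=1: S(1,0) = 12.2883; S(1,1) = 8.2030
  k=2: S(2,0) = 15.0401; S(2,1) = 10.0400; S(2,2) = 6.7022
  k=3: S(3,0) = 18.4082; S(3,1) = 12.2883; S(3,2) = 8.2030; S(3,3) = 5.4759
Terminal payoffs V(N, i) = max(S_T - K, 0):
  V(3,0) = 9.668176; V(3,1) = 3.548326; V(3,2) = 0.000000; V(3,3) = 0.000000
Backward induction: V(k, i) = exp(-r*dt) * [p * V(k+1, i) + (1-p) * V(k+1, i+1)].
  V(2,0) = exp(-r*dt) * [p*9.668176 + (1-p)*3.548326] = 6.349522
  V(2,1) = exp(-r*dt) * [p*3.548326 + (1-p)*0.000000] = 1.635776
  V(2,2) = exp(-r*dt) * [p*0.000000 + (1-p)*0.000000] = 0.000000
  V(1,0) = exp(-r*dt) * [p*6.349522 + (1-p)*1.635776] = 3.799566
  V(1,1) = exp(-r*dt) * [p*1.635776 + (1-p)*0.000000] = 0.754091
  V(0,0) = exp(-r*dt) * [p*3.799566 + (1-p)*0.754091] = 2.153792


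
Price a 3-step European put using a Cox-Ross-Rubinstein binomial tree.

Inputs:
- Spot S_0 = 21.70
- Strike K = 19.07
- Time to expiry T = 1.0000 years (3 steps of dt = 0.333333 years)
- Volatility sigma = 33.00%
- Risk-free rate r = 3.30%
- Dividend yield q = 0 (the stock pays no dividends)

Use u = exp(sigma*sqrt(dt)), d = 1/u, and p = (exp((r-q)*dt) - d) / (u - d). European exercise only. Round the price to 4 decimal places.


dt = T/N = 0.333333
u = exp(sigma*sqrt(dt)) = 1.209885; d = 1/u = 0.826525
p = (exp((r-q)*dt) - d) / (u - d) = 0.481364
Discount per step: exp(-r*dt) = 0.989060
Stock lattice S(k, i) with i counting down-moves:
  k=0: S(0,0) = 21.7000
  k=1: S(1,0) = 26.2545; S(1,1) = 17.9356
  k=2: S(2,0) = 31.7649; S(2,1) = 21.7000; S(2,2) = 14.8242
  k=3: S(3,0) = 38.4319; S(3,1) = 26.2545; S(3,2) = 17.9356; S(3,3) = 12.2526
Terminal payoffs V(N, i) = max(K - S_T, 0):
  V(3,0) = 0.000000; V(3,1) = 0.000000; V(3,2) = 1.134416; V(3,3) = 6.817433
Backward induction: V(k, i) = exp(-r*dt) * [p * V(k+1, i) + (1-p) * V(k+1, i+1)].
  V(2,0) = exp(-r*dt) * [p*0.000000 + (1-p)*0.000000] = 0.000000
  V(2,1) = exp(-r*dt) * [p*0.000000 + (1-p)*1.134416] = 0.581912
  V(2,2) = exp(-r*dt) * [p*1.134416 + (1-p)*6.817433] = 4.037178
  V(1,0) = exp(-r*dt) * [p*0.000000 + (1-p)*0.581912] = 0.298499
  V(1,1) = exp(-r*dt) * [p*0.581912 + (1-p)*4.037178] = 2.347967
  V(0,0) = exp(-r*dt) * [p*0.298499 + (1-p)*2.347967] = 1.346533

Answer: Price = V(0,0) = 1.3465


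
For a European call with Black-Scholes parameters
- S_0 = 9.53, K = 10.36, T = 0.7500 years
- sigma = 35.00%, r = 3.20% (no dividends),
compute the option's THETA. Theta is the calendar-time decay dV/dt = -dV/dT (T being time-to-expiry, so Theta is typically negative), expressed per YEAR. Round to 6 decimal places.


d1 = -0.0447694527; d2 = -0.3478783440
phi(d1) = 0.3985426799; exp(-qT) = 1.0000000000; exp(-rT) = 0.9762857098
Theta = -S*exp(-qT)*phi(d1)*sigma/(2*sqrt(T)) - r*K*exp(-rT)*N(d2) + q*S*exp(-qT)*N(d1)
N(d1) = 0.4821455370; N(d2) = 0.3639657748; sqrt(T) = 0.8660254038
Term 1 = -9.5300 * 1.0000000000 * 0.3985426799 * 0.3500 / (2 * 0.8660254038) = -0.7674942923
Term 2 = -0.0320 * 10.3600 * 0.9762857098 * 0.3639657748 = -0.1178005216
Term 3 = 0 (no dividend yield, q = 0)
Theta = -0.7674942923 + (-0.1178005216) + (0.0000000000) = -0.885295

Answer: Theta = -0.885295


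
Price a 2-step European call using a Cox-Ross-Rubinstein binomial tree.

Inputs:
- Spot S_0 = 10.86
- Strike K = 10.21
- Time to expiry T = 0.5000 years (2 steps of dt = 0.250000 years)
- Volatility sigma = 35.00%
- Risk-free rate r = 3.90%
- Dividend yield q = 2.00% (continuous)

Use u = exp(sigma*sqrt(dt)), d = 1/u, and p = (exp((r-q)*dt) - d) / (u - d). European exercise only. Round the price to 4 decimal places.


Answer: Price = V(0,0) = 1.4438

Derivation:
dt = T/N = 0.250000
u = exp(sigma*sqrt(dt)) = 1.191246; d = 1/u = 0.839457
p = (exp((r-q)*dt) - d) / (u - d) = 0.469896
Discount per step: exp(-r*dt) = 0.990297
Stock lattice S(k, i) with i counting down-moves:
  k=0: S(0,0) = 10.8600
  k=1: S(1,0) = 12.9369; S(1,1) = 9.1165
  k=2: S(2,0) = 15.4111; S(2,1) = 10.8600; S(2,2) = 7.6529
Terminal payoffs V(N, i) = max(S_T - K, 0):
  V(2,0) = 5.201074; V(2,1) = 0.650000; V(2,2) = 0.000000
Backward induction: V(k, i) = exp(-r*dt) * [p * V(k+1, i) + (1-p) * V(k+1, i+1)].
  V(1,0) = exp(-r*dt) * [p*5.201074 + (1-p)*0.650000] = 2.761474
  V(1,1) = exp(-r*dt) * [p*0.650000 + (1-p)*0.000000] = 0.302469
  V(0,0) = exp(-r*dt) * [p*2.761474 + (1-p)*0.302469] = 1.443799


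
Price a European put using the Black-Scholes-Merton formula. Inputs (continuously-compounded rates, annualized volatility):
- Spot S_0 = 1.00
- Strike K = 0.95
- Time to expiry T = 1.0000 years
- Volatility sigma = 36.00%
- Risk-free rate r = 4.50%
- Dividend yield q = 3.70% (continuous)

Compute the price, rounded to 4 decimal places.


d1 = (ln(S/K) + (r - q + 0.5*sigma^2) * T) / (sigma * sqrt(T)) = 0.34470360
d2 = d1 - sigma * sqrt(T) = -0.01529640
exp(-rT) = 0.95599748; exp(-qT) = 0.96367614
P = K * exp(-rT) * N(-d2) - S_0 * exp(-qT) * N(-d1)
N(-d1) = 0.36515861; N(-d2) = 0.50610214
P = 0.9500 * 0.95599748 * 0.50610214 - 1.0000 * 0.96367614 * 0.36515861 = 0.1077

Answer: Price = 0.1077


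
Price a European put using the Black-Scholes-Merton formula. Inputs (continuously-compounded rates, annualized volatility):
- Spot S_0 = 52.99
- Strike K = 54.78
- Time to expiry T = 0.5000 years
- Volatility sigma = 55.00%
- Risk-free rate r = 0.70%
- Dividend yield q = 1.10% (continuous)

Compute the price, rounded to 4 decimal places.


d1 = (ln(S/K) + (r - q + 0.5*sigma^2) * T) / (sigma * sqrt(T)) = 0.10388826
d2 = d1 - sigma * sqrt(T) = -0.28502047
exp(-rT) = 0.99650612; exp(-qT) = 0.99451510
P = K * exp(-rT) * N(-d2) - S_0 * exp(-qT) * N(-d1)
N(-d1) = 0.45862901; N(-d2) = 0.61218577
P = 54.7800 * 0.99650612 * 0.61218577 - 52.9900 * 0.99451510 * 0.45862901 = 9.2489

Answer: Price = 9.2489


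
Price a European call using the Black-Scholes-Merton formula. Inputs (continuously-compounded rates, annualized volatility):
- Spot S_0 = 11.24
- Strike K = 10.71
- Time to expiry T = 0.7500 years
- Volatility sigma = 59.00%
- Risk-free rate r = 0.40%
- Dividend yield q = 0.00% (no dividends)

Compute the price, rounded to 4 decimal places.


d1 = (ln(S/K) + (r - q + 0.5*sigma^2) * T) / (sigma * sqrt(T)) = 0.35587961
d2 = d1 - sigma * sqrt(T) = -0.15507538
exp(-rT) = 0.99700450; exp(-qT) = 1.00000000
C = S_0 * exp(-qT) * N(d1) - K * exp(-rT) * N(d2)
N(d1) = 0.63903464; N(d2) = 0.43838094
C = 11.2400 * 1.00000000 * 0.63903464 - 10.7100 * 0.99700450 * 0.43838094 = 2.5018

Answer: Price = 2.5018


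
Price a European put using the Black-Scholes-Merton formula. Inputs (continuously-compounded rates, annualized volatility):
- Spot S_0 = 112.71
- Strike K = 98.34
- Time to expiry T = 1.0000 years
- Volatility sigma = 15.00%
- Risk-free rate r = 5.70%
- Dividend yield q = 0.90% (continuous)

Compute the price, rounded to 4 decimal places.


d1 = (ln(S/K) + (r - q + 0.5*sigma^2) * T) / (sigma * sqrt(T)) = 1.30424858
d2 = d1 - sigma * sqrt(T) = 1.15424858
exp(-rT) = 0.94459407; exp(-qT) = 0.99104038
P = K * exp(-rT) * N(-d2) - S_0 * exp(-qT) * N(-d1)
N(-d1) = 0.09607442; N(-d2) = 0.12419914
P = 98.3400 * 0.94459407 * 0.12419914 - 112.7100 * 0.99104038 * 0.09607442 = 0.8055

Answer: Price = 0.8055


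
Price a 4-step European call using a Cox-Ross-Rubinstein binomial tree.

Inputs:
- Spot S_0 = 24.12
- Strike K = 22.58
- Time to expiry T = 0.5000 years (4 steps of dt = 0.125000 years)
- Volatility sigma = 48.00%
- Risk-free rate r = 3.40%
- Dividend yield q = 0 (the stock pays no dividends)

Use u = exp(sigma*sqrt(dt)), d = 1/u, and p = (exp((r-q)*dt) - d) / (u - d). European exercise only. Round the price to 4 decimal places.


Answer: Price = V(0,0) = 4.2078

Derivation:
dt = T/N = 0.125000
u = exp(sigma*sqrt(dt)) = 1.184956; d = 1/u = 0.843913
p = (exp((r-q)*dt) - d) / (u - d) = 0.470163
Discount per step: exp(-r*dt) = 0.995759
Stock lattice S(k, i) with i counting down-moves:
  k=0: S(0,0) = 24.1200
  k=1: S(1,0) = 28.5811; S(1,1) = 20.3552
  k=2: S(2,0) = 33.8674; S(2,1) = 24.1200; S(2,2) = 17.1780
  k=3: S(3,0) = 40.1314; S(3,1) = 28.5811; S(3,2) = 20.3552; S(3,3) = 14.4968
  k=4: S(4,0) = 47.5539; S(4,1) = 33.8674; S(4,2) = 24.1200; S(4,3) = 17.1780; S(4,4) = 12.2340
Terminal payoffs V(N, i) = max(S_T - K, 0):
  V(4,0) = 24.973904; V(4,1) = 11.287391; V(4,2) = 1.540000; V(4,3) = 0.000000; V(4,4) = 0.000000
Backward induction: V(k, i) = exp(-r*dt) * [p * V(k+1, i) + (1-p) * V(k+1, i+1)].
  V(3,0) = exp(-r*dt) * [p*24.973904 + (1-p)*11.287391] = 17.647129
  V(3,1) = exp(-r*dt) * [p*11.287391 + (1-p)*1.540000] = 6.096900
  V(3,2) = exp(-r*dt) * [p*1.540000 + (1-p)*0.000000] = 0.720981
  V(3,3) = exp(-r*dt) * [p*0.000000 + (1-p)*0.000000] = 0.000000
  V(2,0) = exp(-r*dt) * [p*17.647129 + (1-p)*6.096900] = 11.478507
  V(2,1) = exp(-r*dt) * [p*6.096900 + (1-p)*0.720981] = 3.234764
  V(2,2) = exp(-r*dt) * [p*0.720981 + (1-p)*0.000000] = 0.337541
  V(1,0) = exp(-r*dt) * [p*11.478507 + (1-p)*3.234764] = 7.080515
  V(1,1) = exp(-r*dt) * [p*3.234764 + (1-p)*0.337541] = 1.692501
  V(0,0) = exp(-r*dt) * [p*7.080515 + (1-p)*1.692501] = 4.207827


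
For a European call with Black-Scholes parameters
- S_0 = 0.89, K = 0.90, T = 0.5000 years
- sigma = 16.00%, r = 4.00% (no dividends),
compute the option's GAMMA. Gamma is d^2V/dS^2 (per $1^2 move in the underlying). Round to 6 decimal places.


Answer: Gamma = 3.926285

Derivation:
d1 = 0.1345862800; d2 = 0.0214491950
phi(d1) = 0.3953454788; exp(-qT) = 1.0000000000; exp(-rT) = 0.9801986733
Gamma = exp(-qT) * phi(d1) / (S * sigma * sqrt(T)) = 1.0000000000 * 0.3953454788 / (0.8900 * 0.1600 * 0.7071067812) = 3.926285


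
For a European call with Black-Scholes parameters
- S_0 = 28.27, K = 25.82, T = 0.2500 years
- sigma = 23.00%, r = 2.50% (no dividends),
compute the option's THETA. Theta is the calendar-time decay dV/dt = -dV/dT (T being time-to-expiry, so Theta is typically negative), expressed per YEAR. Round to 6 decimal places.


d1 = 0.9001242286; d2 = 0.7851242286
phi(d1) = 0.2660554997; exp(-qT) = 1.0000000000; exp(-rT) = 0.9937694906
Theta = -S*exp(-qT)*phi(d1)*sigma/(2*sqrt(T)) - r*K*exp(-rT)*N(d2) + q*S*exp(-qT)*N(d1)
N(d1) = 0.8159729282; N(d2) = 0.7838096323; sqrt(T) = 0.5000000000
Term 1 = -28.2700 * 1.0000000000 * 0.2660554997 * 0.2300 / (2 * 0.5000000000) = -1.7299194646
Term 2 = -0.0250 * 25.8200 * 0.9937694906 * 0.7838096323 = -0.5027967969
Term 3 = 0 (no dividend yield, q = 0)
Theta = -1.7299194646 + (-0.5027967969) + (0.0000000000) = -2.232716

Answer: Theta = -2.232716


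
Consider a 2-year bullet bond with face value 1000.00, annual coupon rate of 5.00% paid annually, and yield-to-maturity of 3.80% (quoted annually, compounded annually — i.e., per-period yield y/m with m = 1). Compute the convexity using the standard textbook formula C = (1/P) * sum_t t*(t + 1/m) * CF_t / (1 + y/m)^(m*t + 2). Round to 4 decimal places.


Coupon per period c = face * coupon_rate / m = 50.000000
Periods per year m = 1; per-period yield y/m = 0.038000
Number of cashflows N = 2
Cashflows (t years, CF_t, discount factor 1/(1+y/m)^(m*t), PV):
  t = 1.0000: CF_t = 50.000000, DF = 0.963391, PV = 48.169557
  t = 2.0000: CF_t = 1050.000000, DF = 0.928122, PV = 974.528607
Price P = sum_t PV_t = 1022.698163
Convexity numerator sum_t t*(t + 1/m) * CF_t / (1+y/m)^(m*t + 2):
  t = 1.0000: term = 89.414497
  t = 2.0000: term = 5426.891458
Convexity = (1/P) * sum = 5516.305955 / 1022.698163 = 5.393875

Answer: Convexity = 5.3939


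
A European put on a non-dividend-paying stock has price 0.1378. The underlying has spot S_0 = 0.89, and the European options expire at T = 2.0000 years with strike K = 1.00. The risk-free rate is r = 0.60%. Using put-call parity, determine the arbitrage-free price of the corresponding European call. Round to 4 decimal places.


Put-call parity: C - P = S_0 * exp(-qT) - K * exp(-rT).
S_0 * exp(-qT) = 0.8900 * 1.00000000 = 0.89000000
K * exp(-rT) = 1.0000 * 0.98807171 = 0.98807171
C = P + S*exp(-qT) - K*exp(-rT)
C = 0.1378 + 0.89000000 - 0.98807171 = 0.0397

Answer: Call price = 0.0397


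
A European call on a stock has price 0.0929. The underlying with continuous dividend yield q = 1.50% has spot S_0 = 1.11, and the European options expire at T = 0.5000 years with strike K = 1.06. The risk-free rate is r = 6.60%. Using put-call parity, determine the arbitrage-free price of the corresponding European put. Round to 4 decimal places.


Put-call parity: C - P = S_0 * exp(-qT) - K * exp(-rT).
S_0 * exp(-qT) = 1.1100 * 0.99252805 = 1.10170614
K * exp(-rT) = 1.0600 * 0.96753856 = 1.02559087
P = C - S*exp(-qT) + K*exp(-rT)
P = 0.0929 - 1.10170614 + 1.02559087 = 0.0168

Answer: Put price = 0.0168


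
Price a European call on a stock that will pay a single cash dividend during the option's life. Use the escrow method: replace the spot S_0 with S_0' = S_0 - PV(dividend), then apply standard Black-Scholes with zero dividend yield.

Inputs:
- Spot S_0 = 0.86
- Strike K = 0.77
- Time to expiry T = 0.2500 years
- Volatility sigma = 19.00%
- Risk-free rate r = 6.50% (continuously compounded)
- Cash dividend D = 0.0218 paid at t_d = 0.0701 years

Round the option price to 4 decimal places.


Answer: Price = 0.0863

Derivation:
PV(D) = D * exp(-r * t_d) = 0.0218 * 0.99545387 = 0.02170089
S_0' = S_0 - PV(D) = 0.8600 - 0.02170089 = 0.83829911
d1 = (ln(S_0'/K) + (r + sigma^2/2)*T) / (sigma*sqrt(T)) = 1.11312579
d2 = d1 - sigma*sqrt(T) = 1.01812579
exp(-rT) = 0.98388132
N(d1) = 0.86717280; N(d2) = 0.84569091
C = S_0' * N(d1) - K * exp(-rT) * N(d2) = 0.83829911 * 0.86717280 - 0.7700 * 0.98388132 * 0.84569091 = 0.0863


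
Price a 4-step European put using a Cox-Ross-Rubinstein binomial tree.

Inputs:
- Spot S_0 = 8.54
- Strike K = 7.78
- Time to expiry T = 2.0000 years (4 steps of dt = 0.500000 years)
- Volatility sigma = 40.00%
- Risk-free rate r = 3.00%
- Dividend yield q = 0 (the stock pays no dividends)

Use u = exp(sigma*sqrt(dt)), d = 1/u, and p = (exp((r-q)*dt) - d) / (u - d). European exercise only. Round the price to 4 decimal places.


Answer: Price = V(0,0) = 1.2239

Derivation:
dt = T/N = 0.500000
u = exp(sigma*sqrt(dt)) = 1.326896; d = 1/u = 0.753638
p = (exp((r-q)*dt) - d) / (u - d) = 0.456120
Discount per step: exp(-r*dt) = 0.985112
Stock lattice S(k, i) with i counting down-moves:
  k=0: S(0,0) = 8.5400
  k=1: S(1,0) = 11.3317; S(1,1) = 6.4361
  k=2: S(2,0) = 15.0360; S(2,1) = 8.5400; S(2,2) = 4.8505
  k=3: S(3,0) = 19.9512; S(3,1) = 11.3317; S(3,2) = 6.4361; S(3,3) = 3.6555
  k=4: S(4,0) = 26.4732; S(4,1) = 15.0360; S(4,2) = 8.5400; S(4,3) = 4.8505; S(4,4) = 2.7549
Terminal payoffs V(N, i) = max(K - S_T, 0):
  V(4,0) = 0.000000; V(4,1) = 0.000000; V(4,2) = 0.000000; V(4,3) = 2.929530; V(4,4) = 5.025075
Backward induction: V(k, i) = exp(-r*dt) * [p * V(k+1, i) + (1-p) * V(k+1, i+1)].
  V(3,0) = exp(-r*dt) * [p*0.000000 + (1-p)*0.000000] = 0.000000
  V(3,1) = exp(-r*dt) * [p*0.000000 + (1-p)*0.000000] = 0.000000
  V(3,2) = exp(-r*dt) * [p*0.000000 + (1-p)*2.929530] = 1.569590
  V(3,3) = exp(-r*dt) * [p*2.929530 + (1-p)*5.025075] = 4.008671
  V(2,0) = exp(-r*dt) * [p*0.000000 + (1-p)*0.000000] = 0.000000
  V(2,1) = exp(-r*dt) * [p*0.000000 + (1-p)*1.569590] = 0.840959
  V(2,2) = exp(-r*dt) * [p*1.569590 + (1-p)*4.008671] = 2.853038
  V(1,0) = exp(-r*dt) * [p*0.000000 + (1-p)*0.840959] = 0.450571
  V(1,1) = exp(-r*dt) * [p*0.840959 + (1-p)*2.853038] = 1.906475
  V(0,0) = exp(-r*dt) * [p*0.450571 + (1-p)*1.906475] = 1.223910


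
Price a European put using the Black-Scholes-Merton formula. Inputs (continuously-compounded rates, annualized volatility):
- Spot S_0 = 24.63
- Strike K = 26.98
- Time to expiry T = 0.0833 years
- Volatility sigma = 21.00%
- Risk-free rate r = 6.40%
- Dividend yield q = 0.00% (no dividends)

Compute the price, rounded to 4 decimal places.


Answer: Price = 2.2617

Derivation:
d1 = (ln(S/K) + (r - q + 0.5*sigma^2) * T) / (sigma * sqrt(T)) = -1.38530201
d2 = d1 - sigma * sqrt(T) = -1.44591166
exp(-rT) = 0.99468299; exp(-qT) = 1.00000000
P = K * exp(-rT) * N(-d2) - S_0 * exp(-qT) * N(-d1)
N(-d1) = 0.91701993; N(-d2) = 0.92589901
P = 26.9800 * 0.99468299 * 0.92589901 - 24.6300 * 1.00000000 * 0.91701993 = 2.2617


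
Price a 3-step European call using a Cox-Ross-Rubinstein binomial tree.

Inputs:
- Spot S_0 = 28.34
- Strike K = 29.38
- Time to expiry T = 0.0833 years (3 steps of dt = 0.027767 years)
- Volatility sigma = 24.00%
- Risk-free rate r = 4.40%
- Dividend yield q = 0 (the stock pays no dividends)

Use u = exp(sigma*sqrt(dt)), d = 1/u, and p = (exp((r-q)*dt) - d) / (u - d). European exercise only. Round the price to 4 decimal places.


Answer: Price = V(0,0) = 0.3746

Derivation:
dt = T/N = 0.027767
u = exp(sigma*sqrt(dt)) = 1.040802; d = 1/u = 0.960797
p = (exp((r-q)*dt) - d) / (u - d) = 0.505283
Discount per step: exp(-r*dt) = 0.998779
Stock lattice S(k, i) with i counting down-moves:
  k=0: S(0,0) = 28.3400
  k=1: S(1,0) = 29.4963; S(1,1) = 27.2290
  k=2: S(2,0) = 30.6999; S(2,1) = 28.3400; S(2,2) = 26.1615
  k=3: S(3,0) = 31.9525; S(3,1) = 29.4963; S(3,2) = 27.2290; S(3,3) = 25.1359
Terminal payoffs V(N, i) = max(S_T - K, 0):
  V(3,0) = 2.572494; V(3,1) = 0.116341; V(3,2) = 0.000000; V(3,3) = 0.000000
Backward induction: V(k, i) = exp(-r*dt) * [p * V(k+1, i) + (1-p) * V(k+1, i+1)].
  V(2,0) = exp(-r*dt) * [p*2.572494 + (1-p)*0.116341] = 1.355737
  V(2,1) = exp(-r*dt) * [p*0.116341 + (1-p)*0.000000] = 0.058714
  V(2,2) = exp(-r*dt) * [p*0.000000 + (1-p)*0.000000] = 0.000000
  V(1,0) = exp(-r*dt) * [p*1.355737 + (1-p)*0.058714] = 0.713206
  V(1,1) = exp(-r*dt) * [p*0.058714 + (1-p)*0.000000] = 0.029631
  V(0,0) = exp(-r*dt) * [p*0.713206 + (1-p)*0.029631] = 0.374572


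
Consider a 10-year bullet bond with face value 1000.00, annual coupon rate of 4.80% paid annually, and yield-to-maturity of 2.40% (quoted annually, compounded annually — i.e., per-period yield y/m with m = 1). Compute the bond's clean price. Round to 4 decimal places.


Answer: Price = 1211.1391

Derivation:
Coupon per period c = face * coupon_rate / m = 48.000000
Periods per year m = 1; per-period yield y/m = 0.024000
Number of cashflows N = 10
Cashflows (t years, CF_t, discount factor 1/(1+y/m)^(m*t), PV):
  t = 1.0000: CF_t = 48.000000, DF = 0.976562, PV = 46.875000
  t = 2.0000: CF_t = 48.000000, DF = 0.953674, PV = 45.776367
  t = 3.0000: CF_t = 48.000000, DF = 0.931323, PV = 44.703484
  t = 4.0000: CF_t = 48.000000, DF = 0.909495, PV = 43.655746
  t = 5.0000: CF_t = 48.000000, DF = 0.888178, PV = 42.632564
  t = 6.0000: CF_t = 48.000000, DF = 0.867362, PV = 41.633363
  t = 7.0000: CF_t = 48.000000, DF = 0.847033, PV = 40.657581
  t = 8.0000: CF_t = 48.000000, DF = 0.827181, PV = 39.704669
  t = 9.0000: CF_t = 48.000000, DF = 0.807794, PV = 38.774091
  t = 10.0000: CF_t = 1048.000000, DF = 0.788861, PV = 826.726229
Price P = sum_t PV_t = 1211.139095


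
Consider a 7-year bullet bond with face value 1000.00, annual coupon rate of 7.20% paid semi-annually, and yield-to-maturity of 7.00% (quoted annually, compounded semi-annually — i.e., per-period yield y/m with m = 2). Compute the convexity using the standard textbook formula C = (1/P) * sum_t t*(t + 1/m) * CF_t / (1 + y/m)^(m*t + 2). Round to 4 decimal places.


Answer: Convexity = 36.4132

Derivation:
Coupon per period c = face * coupon_rate / m = 36.000000
Periods per year m = 2; per-period yield y/m = 0.035000
Number of cashflows N = 14
Cashflows (t years, CF_t, discount factor 1/(1+y/m)^(m*t), PV):
  t = 0.5000: CF_t = 36.000000, DF = 0.966184, PV = 34.782609
  t = 1.0000: CF_t = 36.000000, DF = 0.933511, PV = 33.606385
  t = 1.5000: CF_t = 36.000000, DF = 0.901943, PV = 32.469937
  t = 2.0000: CF_t = 36.000000, DF = 0.871442, PV = 31.371920
  t = 2.5000: CF_t = 36.000000, DF = 0.841973, PV = 30.311034
  t = 3.0000: CF_t = 36.000000, DF = 0.813501, PV = 29.286023
  t = 3.5000: CF_t = 36.000000, DF = 0.785991, PV = 28.295675
  t = 4.0000: CF_t = 36.000000, DF = 0.759412, PV = 27.338816
  t = 4.5000: CF_t = 36.000000, DF = 0.733731, PV = 26.414315
  t = 5.0000: CF_t = 36.000000, DF = 0.708919, PV = 25.521077
  t = 5.5000: CF_t = 36.000000, DF = 0.684946, PV = 24.658046
  t = 6.0000: CF_t = 36.000000, DF = 0.661783, PV = 23.824199
  t = 6.5000: CF_t = 36.000000, DF = 0.639404, PV = 23.018550
  t = 7.0000: CF_t = 1036.000000, DF = 0.617782, PV = 640.021935
Price P = sum_t PV_t = 1010.920520
Convexity numerator sum_t t*(t + 1/m) * CF_t / (1+y/m)^(m*t + 2):
  t = 0.5000: term = 16.234969
  t = 1.0000: term = 47.057880
  t = 1.5000: term = 90.933102
  t = 2.0000: term = 146.430116
  t = 2.5000: term = 212.217559
  t = 3.0000: term = 287.057568
  t = 3.5000: term = 369.800410
  t = 4.0000: term = 459.379391
  t = 4.5000: term = 554.806028
  t = 5.0000: term = 655.165465
  t = 5.5000: term = 759.612134
  t = 6.0000: term = 867.365634
  t = 6.5000: term = 977.706833
  t = 7.0000: term = 31367.034538
Convexity = (1/P) * sum = 36810.801628 / 1010.920520 = 36.413151


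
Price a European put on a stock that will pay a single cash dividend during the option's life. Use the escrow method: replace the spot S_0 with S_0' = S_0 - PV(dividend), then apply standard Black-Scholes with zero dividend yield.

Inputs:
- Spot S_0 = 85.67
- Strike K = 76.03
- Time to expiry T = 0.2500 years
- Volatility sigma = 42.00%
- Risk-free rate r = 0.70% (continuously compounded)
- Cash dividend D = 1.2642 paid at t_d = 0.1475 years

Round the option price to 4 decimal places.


Answer: Price = 3.2840

Derivation:
PV(D) = D * exp(-r * t_d) = 1.2642 * 0.99896803 = 1.26289539
S_0' = S_0 - PV(D) = 85.6700 - 1.26289539 = 84.40710461
d1 = (ln(S_0'/K) + (r + sigma^2/2)*T) / (sigma*sqrt(T)) = 0.61106465
d2 = d1 - sigma*sqrt(T) = 0.40106465
exp(-rT) = 0.99825153
N(-d1) = 0.27057839; N(-d2) = 0.34418626
P = K * exp(-rT) * N(-d2) - S_0' * N(-d1) = 76.0300 * 0.99825153 * 0.34418626 - 84.40710461 * 0.27057839 = 3.2840


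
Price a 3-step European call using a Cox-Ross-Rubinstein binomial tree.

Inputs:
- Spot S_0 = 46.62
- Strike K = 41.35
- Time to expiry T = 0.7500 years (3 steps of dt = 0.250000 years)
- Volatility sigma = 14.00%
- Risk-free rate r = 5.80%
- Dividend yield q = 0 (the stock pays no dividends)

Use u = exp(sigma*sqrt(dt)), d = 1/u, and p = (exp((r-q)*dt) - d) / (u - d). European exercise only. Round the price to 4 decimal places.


dt = T/N = 0.250000
u = exp(sigma*sqrt(dt)) = 1.072508; d = 1/u = 0.932394
p = (exp((r-q)*dt) - d) / (u - d) = 0.586748
Discount per step: exp(-r*dt) = 0.985605
Stock lattice S(k, i) with i counting down-moves:
  k=0: S(0,0) = 46.6200
  k=1: S(1,0) = 50.0003; S(1,1) = 43.4682
  k=2: S(2,0) = 53.6258; S(2,1) = 46.6200; S(2,2) = 40.5295
  k=3: S(3,0) = 57.5141; S(3,1) = 50.0003; S(3,2) = 43.4682; S(3,3) = 37.7894
Terminal payoffs V(N, i) = max(S_T - K, 0):
  V(3,0) = 16.164071; V(3,1) = 8.650331; V(3,2) = 2.118200; V(3,3) = 0.000000
Backward induction: V(k, i) = exp(-r*dt) * [p * V(k+1, i) + (1-p) * V(k+1, i+1)].
  V(2,0) = exp(-r*dt) * [p*16.164071 + (1-p)*8.650331] = 12.871014
  V(2,1) = exp(-r*dt) * [p*8.650331 + (1-p)*2.118200] = 5.865249
  V(2,2) = exp(-r*dt) * [p*2.118200 + (1-p)*0.000000] = 1.224958
  V(1,0) = exp(-r*dt) * [p*12.871014 + (1-p)*5.865249] = 9.832261
  V(1,1) = exp(-r*dt) * [p*5.865249 + (1-p)*1.224958] = 3.890812
  V(0,0) = exp(-r*dt) * [p*9.832261 + (1-p)*3.890812] = 7.270751

Answer: Price = V(0,0) = 7.2708
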